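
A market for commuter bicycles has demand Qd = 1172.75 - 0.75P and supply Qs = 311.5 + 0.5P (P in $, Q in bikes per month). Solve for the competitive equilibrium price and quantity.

P* = 689, Q* = 656

At equilibrium Qd = Qs, so 1172.75 - 0.75P = 311.5 + 0.5P; collecting terms, 861.25 = 1.25P and P* = 689.
From the demand curve, Q* = 1172.75 - 0.75(689) = 656.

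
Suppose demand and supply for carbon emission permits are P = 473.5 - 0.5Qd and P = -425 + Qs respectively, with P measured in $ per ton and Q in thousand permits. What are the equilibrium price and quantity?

Solving each curve for Q: Qd = 947 - 2P and Qs = 425 + P.
At equilibrium Qd = Qs, so 947 - 2P = 425 + P; collecting terms, 522 = 3P and P* = 174.
From the demand curve, Q* = 947 - 2(174) = 599.

P* = 174, Q* = 599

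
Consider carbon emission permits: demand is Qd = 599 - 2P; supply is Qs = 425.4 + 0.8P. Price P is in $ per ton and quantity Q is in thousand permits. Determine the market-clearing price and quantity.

P* = 62, Q* = 475

The market clears where 599 - 2P = 425.4 + 0.8P. Rearranging, 2.8P = 173.6, hence P* = 62.
Plugging P* into demand: Q* = 599 - 2(62) = 475.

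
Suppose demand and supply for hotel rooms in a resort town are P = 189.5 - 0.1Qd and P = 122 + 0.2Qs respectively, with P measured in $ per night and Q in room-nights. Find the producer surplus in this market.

Solving each curve for Q: Qd = 1895 - 10P and Qs = -610 + 5P.
Set Qd = Qs: 1895 - 10P = -610 + 5P, so 2505 = 15P and P* = 167.
From the demand curve, Q* = 1895 - 10(167) = 225.
Supply choke price (Qs = 0): P = 122. Producer surplus = ½ × (167 - 122) × 225 = 5062.5.

Producer surplus = 5062.5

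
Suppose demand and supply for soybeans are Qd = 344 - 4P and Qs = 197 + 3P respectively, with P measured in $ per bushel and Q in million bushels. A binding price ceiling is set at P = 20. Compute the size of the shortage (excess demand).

Shortage = 7

With P fixed at 20, quantity demanded is 264 and quantity supplied is 257.
Shortage = Qd - Qs = 264 - 257 = 7.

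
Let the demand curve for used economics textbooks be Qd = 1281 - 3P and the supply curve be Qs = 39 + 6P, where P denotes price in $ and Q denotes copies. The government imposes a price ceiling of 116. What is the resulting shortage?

With P fixed at 116, quantity demanded is 933 and quantity supplied is 735.
Shortage = Qd - Qs = 933 - 735 = 198.

Shortage = 198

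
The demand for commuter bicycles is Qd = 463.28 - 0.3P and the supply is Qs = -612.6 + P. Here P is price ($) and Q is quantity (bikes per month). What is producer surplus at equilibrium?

Producer surplus = 23112.5

Equating demand and supply, 463.28 - 0.3P = -612.6 + P gives 1.3P = 1075.88, so P* = 827.6.
From the demand curve, Q* = 463.28 - 0.3(827.6) = 215.
Supply choke price (Qs = 0): P = 612.6. Producer surplus = ½ × (827.6 - 612.6) × 215 = 23112.5.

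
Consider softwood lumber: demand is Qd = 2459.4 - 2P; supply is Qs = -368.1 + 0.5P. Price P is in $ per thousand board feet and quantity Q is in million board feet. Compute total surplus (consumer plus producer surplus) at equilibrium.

Total surplus = 48708.45

Equating demand and supply, 2459.4 - 2P = -368.1 + 0.5P gives 2.5P = 2827.5, so P* = 1131.
Plugging P* into demand: Q* = 2459.4 - 2(1131) = 197.4.
Demand choke price = 1229.7; supply choke price = 736.2. CS = ½(1229.7 - 1131)(197.4) = 9741.69; PS = ½(1131 - 736.2)(197.4) = 38966.76. Total surplus = 48708.45.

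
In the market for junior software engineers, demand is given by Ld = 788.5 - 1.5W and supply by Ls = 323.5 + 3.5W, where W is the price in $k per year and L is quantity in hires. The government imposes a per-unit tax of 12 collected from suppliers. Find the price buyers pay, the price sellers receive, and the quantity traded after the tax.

W_b = 101.4, W_s = 89.4, L = 636.4

With a tax of 12 on suppliers, they supply based on the net price W_s = W_b - 12, so Ls = 281.5 + 3.5W_b.
Set Ld = Ls: 788.5 - 1.5W_b = 281.5 + 3.5W_b, so 507 = 5W_b and W_b = 101.4.
So W_s = 89.4 and the quantity traded is L = 788.5 - 1.5(101.4) = 636.4.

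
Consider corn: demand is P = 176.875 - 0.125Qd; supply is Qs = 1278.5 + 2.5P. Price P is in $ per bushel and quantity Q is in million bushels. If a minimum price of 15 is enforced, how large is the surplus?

Inverting to quantity form: Qd = 1415 - 8P.
At P = 15: Qd = 1295 and Qs = 1316.
Surplus = Qs - Qd = 1316 - 1295 = 21.

Surplus = 21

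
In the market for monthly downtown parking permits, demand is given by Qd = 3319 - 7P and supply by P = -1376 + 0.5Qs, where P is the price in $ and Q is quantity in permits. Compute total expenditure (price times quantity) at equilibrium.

Total expenditure = 181314

In direct form, Qs = 2752 + 2P.
Set Qd = Qs: 3319 - 7P = 2752 + 2P, so 567 = 9P and P* = 63.
Plugging P* into demand: Q* = 3319 - 7(63) = 2878.
Total expenditure = P* × Q* = 63 × 2878 = 181314.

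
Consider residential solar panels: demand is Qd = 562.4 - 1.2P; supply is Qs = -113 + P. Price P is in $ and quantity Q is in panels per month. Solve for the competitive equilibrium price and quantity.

P* = 307, Q* = 194

Equating demand and supply, 562.4 - 1.2P = -113 + P gives 2.2P = 675.4, so P* = 307.
Plugging P* into demand: Q* = 562.4 - 1.2(307) = 194.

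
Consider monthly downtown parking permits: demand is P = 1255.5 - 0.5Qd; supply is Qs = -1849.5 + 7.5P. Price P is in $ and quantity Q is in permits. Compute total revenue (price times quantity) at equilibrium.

Rewriting in direct form: Qd = 2511 - 2P.
The market clears where 2511 - 2P = -1849.5 + 7.5P. Rearranging, 9.5P = 4360.5, hence P* = 459.
Substitute back: Q* = 2511 - 2(459) = 1593.
Total revenue = P* × Q* = 459 × 1593 = 731187.

Total revenue = 731187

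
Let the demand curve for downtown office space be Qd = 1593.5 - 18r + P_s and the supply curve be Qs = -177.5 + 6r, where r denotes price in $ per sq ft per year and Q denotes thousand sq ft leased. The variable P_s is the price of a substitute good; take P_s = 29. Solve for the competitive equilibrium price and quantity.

r* = 75, Q* = 272.5

With P_s = 29, demand is Qd = 1622.5 - 18r.
At equilibrium Qd = Qs, so 1622.5 - 18r = -177.5 + 6r; collecting terms, 1800 = 24r and r* = 75.
Plugging r* into demand: Q* = 1622.5 - 18(75) = 272.5.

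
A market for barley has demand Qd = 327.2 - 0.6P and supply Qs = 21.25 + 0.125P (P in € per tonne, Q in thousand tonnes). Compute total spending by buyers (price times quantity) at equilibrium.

Equating demand and supply, 327.2 - 0.6P = 21.25 + 0.125P gives 0.725P = 305.95, so P* = 422.
From the demand curve, Q* = 327.2 - 0.6(422) = 74.
Total spending by buyers = P* × Q* = 422 × 74 = 31228.

Total spending by buyers = 31228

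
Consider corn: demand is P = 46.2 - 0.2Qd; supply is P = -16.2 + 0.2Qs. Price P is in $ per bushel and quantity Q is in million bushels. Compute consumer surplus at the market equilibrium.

Inverting to quantity form: Qd = 231 - 5P and Qs = 81 + 5P.
The market clears where 231 - 5P = 81 + 5P. Rearranging, 10P = 150, hence P* = 15.
From the demand curve, Q* = 231 - 5(15) = 156.
Demand choke price (Qd = 0): P = 231/5 = 46.2. Consumer surplus = ½ × (46.2 - 15) × 156 = 2433.6.

Consumer surplus = 2433.6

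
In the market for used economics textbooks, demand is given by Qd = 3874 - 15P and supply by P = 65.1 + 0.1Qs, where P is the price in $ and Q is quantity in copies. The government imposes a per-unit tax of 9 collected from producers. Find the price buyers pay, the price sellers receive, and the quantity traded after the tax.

P_b = 184.6, P_s = 175.6, Q = 1105

Solving each curve for Q: Qs = -651 + 10P.
Producers keep P_s = P_b - 9 per unit, so supply in terms of the buyer price is Qs = -741 + 10P_b.
Set Qd = Qs: 3874 - 15P_b = -741 + 10P_b, so 4615 = 25P_b and P_b = 184.6.
Then P_s = 184.6 - 9 = 175.6 and Q = 3874 - 15(184.6) = 1105.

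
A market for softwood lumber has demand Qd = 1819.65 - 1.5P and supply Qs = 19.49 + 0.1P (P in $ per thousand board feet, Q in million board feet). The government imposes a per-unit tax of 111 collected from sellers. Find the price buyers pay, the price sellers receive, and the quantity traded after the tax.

The tax drives a wedge P_b - P_s = 111. Substituting P_s = P_b - 111 into supply: Qs = 8.39 + 0.1P_b.
Equate demand and the shifted supply: 1819.65 - 1.5P_b = 8.39 + 0.1P_b, giving 1.6P_b = 1811.26, so P_b = 1132.0375.
So P_s = 1021.0375 and the quantity traded is Q = 1819.65 - 1.5(1132.0375) = 121.59375.

P_b = 1132.0375, P_s = 1021.0375, Q = 121.59375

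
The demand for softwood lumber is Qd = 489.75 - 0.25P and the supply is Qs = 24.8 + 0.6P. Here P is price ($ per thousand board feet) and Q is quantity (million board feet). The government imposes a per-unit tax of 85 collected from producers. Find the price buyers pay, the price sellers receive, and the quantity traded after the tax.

Producers keep P_s = P_b - 85 per unit, so supply in terms of the buyer price is Qs = -26.2 + 0.6P_b.
Set Qd = Qs: 489.75 - 0.25P_b = -26.2 + 0.6P_b, so 515.95 = 0.85P_b and P_b = 607.
So P_s = 522 and the quantity traded is Q = 489.75 - 0.25(607) = 338.

P_b = 607, P_s = 522, Q = 338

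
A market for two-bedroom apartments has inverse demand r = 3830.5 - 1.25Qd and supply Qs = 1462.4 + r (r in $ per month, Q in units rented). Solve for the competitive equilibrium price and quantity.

Rewriting in direct form: Qd = 3064.4 - 0.8r.
The market clears where 3064.4 - 0.8r = 1462.4 + r. Rearranging, 1.8r = 1602, hence r* = 890.
From the demand curve, Q* = 3064.4 - 0.8(890) = 2352.4.

r* = 890, Q* = 2352.4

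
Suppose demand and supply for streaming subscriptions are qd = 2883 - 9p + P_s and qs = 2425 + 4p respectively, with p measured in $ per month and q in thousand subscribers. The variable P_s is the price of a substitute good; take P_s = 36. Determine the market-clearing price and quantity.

With P_s = 36, demand is qd = 2919 - 9p.
Equating demand and supply, 2919 - 9p = 2425 + 4p gives 13p = 494, so p* = 38.
Plugging p* into demand: q* = 2919 - 9(38) = 2577.

p* = 38, q* = 2577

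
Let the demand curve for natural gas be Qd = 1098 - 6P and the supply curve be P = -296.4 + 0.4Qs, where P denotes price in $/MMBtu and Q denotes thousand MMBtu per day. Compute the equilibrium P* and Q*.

Solving each curve for Q: Qs = 741 + 2.5P.
Set Qd = Qs: 1098 - 6P = 741 + 2.5P, so 357 = 8.5P and P* = 42.
Then Q* = 1098 - 6(42) = 846.

P* = 42, Q* = 846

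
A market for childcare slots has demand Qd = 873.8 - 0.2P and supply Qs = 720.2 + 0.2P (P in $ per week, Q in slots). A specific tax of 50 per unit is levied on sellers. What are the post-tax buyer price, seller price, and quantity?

P_b = 409, P_s = 359, Q = 792

Sellers keep P_s = P_b - 50 per unit, so supply in terms of the buyer price is Qs = 710.2 + 0.2P_b.
Equate demand and the shifted supply: 873.8 - 0.2P_b = 710.2 + 0.2P_b, giving 0.4P_b = 163.6, so P_b = 409.
Then P_s = 409 - 50 = 359 and Q = 873.8 - 0.2(409) = 792.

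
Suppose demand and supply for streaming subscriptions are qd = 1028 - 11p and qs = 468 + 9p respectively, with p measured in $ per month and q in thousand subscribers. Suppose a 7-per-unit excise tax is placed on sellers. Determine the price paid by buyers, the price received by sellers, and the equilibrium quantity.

With a tax of 7 on sellers, they supply based on the net price p_s = p_b - 7, so qs = 405 + 9p_b.
Equate demand and the shifted supply: 1028 - 11p_b = 405 + 9p_b, giving 20p_b = 623, so p_b = 31.15.
So p_s = 24.15 and the quantity traded is q = 1028 - 11(31.15) = 685.35.

p_b = 31.15, p_s = 24.15, q = 685.35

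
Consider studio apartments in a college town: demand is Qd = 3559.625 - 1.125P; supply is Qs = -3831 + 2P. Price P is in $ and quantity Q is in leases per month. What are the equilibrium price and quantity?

Set Qd = Qs: 3559.625 - 1.125P = -3831 + 2P, so 7390.625 = 3.125P and P* = 2365.
Plugging P* into demand: Q* = 3559.625 - 1.125(2365) = 899.

P* = 2365, Q* = 899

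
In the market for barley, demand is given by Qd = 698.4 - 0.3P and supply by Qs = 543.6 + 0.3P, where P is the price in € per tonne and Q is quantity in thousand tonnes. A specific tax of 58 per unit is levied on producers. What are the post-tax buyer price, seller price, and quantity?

P_b = 287, P_s = 229, Q = 612.3

Producers keep P_s = P_b - 58 per unit, so supply in terms of the buyer price is Qs = 526.2 + 0.3P_b.
Set Qd = Qs: 698.4 - 0.3P_b = 526.2 + 0.3P_b, so 172.2 = 0.6P_b and P_b = 287.
Then P_s = 287 - 58 = 229 and Q = 698.4 - 0.3(287) = 612.3.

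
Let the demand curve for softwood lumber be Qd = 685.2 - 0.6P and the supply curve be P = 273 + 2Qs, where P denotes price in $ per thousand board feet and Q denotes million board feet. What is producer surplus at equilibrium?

Producer surplus = 56169

Rewriting in direct form: Qs = -136.5 + 0.5P.
At equilibrium Qd = Qs, so 685.2 - 0.6P = -136.5 + 0.5P; collecting terms, 821.7 = 1.1P and P* = 747.
Then Q* = 685.2 - 0.6(747) = 237.
Supply choke price (Qs = 0): P = 273. Producer surplus = ½ × (747 - 273) × 237 = 56169.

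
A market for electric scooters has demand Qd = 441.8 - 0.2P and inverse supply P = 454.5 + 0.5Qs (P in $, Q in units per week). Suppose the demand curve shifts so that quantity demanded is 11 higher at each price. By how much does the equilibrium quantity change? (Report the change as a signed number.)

ΔQ = 10

In direct form, Qs = -909 + 2P.
Set Qd = Qs: 441.8 - 0.2P = -909 + 2P, so 1350.8 = 2.2P and P* = 614.
From the demand curve, Q* = 441.8 - 0.2(614) = 319.
After the shift, demand is Qd = 452.8 - 0.2P.
New equilibrium: 1361.8 = 2.2P, so P = 619 and Q = 329.
ΔQ = 329 - 319 = 10.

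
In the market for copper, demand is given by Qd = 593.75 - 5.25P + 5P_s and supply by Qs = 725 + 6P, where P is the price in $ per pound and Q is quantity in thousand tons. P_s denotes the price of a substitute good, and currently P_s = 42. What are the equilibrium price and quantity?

P* = 7, Q* = 767

With P_s = 42, demand is Qd = 803.75 - 5.25P.
The market clears where 803.75 - 5.25P = 725 + 6P. Rearranging, 11.25P = 78.75, hence P* = 7.
Plugging P* into demand: Q* = 803.75 - 5.25(7) = 767.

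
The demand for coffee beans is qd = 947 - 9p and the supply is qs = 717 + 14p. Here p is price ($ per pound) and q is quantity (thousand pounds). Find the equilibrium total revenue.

The market clears where 947 - 9p = 717 + 14p. Rearranging, 23p = 230, hence p* = 10.
Plugging p* into demand: q* = 947 - 9(10) = 857.
Total revenue = p* × q* = 10 × 857 = 8570.

Total revenue = 8570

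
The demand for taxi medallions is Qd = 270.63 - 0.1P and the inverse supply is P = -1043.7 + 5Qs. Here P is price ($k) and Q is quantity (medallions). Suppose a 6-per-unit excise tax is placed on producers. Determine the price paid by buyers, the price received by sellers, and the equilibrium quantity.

P_b = 210.3, P_s = 204.3, Q = 249.6

Rewriting in direct form: Qs = 208.74 + 0.2P.
With a tax of 6 on producers, they supply based on the net price P_s = P_b - 6, so Qs = 207.54 + 0.2P_b.
Market clearing requires 270.63 - 0.1P_b = 207.54 + 0.2P_b; hence 63.09 = 0.3P_b and P_b = 210.3.
So P_s = 204.3 and the quantity traded is Q = 270.63 - 0.1(210.3) = 249.6.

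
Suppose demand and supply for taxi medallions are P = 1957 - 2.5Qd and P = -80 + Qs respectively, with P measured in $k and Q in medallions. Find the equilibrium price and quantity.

Inverting to quantity form: Qd = 782.8 - 0.4P and Qs = 80 + P.
The market clears where 782.8 - 0.4P = 80 + P. Rearranging, 1.4P = 702.8, hence P* = 502.
Plugging P* into demand: Q* = 782.8 - 0.4(502) = 582.

P* = 502, Q* = 582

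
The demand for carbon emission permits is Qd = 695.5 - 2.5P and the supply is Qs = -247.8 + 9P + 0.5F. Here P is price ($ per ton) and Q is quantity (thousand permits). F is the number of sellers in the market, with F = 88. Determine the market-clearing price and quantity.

With F = 88, supply is Qs = -203.8 + 9P.
The market clears where 695.5 - 2.5P = -203.8 + 9P. Rearranging, 11.5P = 899.3, hence P* = 78.2.
Substitute back: Q* = 695.5 - 2.5(78.2) = 500.

P* = 78.2, Q* = 500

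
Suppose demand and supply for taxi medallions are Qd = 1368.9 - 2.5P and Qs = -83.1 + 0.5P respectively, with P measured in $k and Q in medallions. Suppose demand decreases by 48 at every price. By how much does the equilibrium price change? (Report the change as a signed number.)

ΔP = -16

At equilibrium Qd = Qs, so 1368.9 - 2.5P = -83.1 + 0.5P; collecting terms, 1452 = 3P and P* = 484.
Substitute back: Q* = 1368.9 - 2.5(484) = 158.9.
After the shift, demand is Qd = 1320.9 - 2.5P.
Re-solving, 3P = 1404 gives P = 468 and Q = 150.9.
ΔP = 468 - 484 = -16.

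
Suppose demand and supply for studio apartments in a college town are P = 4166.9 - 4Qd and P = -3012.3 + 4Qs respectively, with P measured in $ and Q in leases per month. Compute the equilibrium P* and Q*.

P* = 577.3, Q* = 897.4

Rewriting in direct form: Qd = 1041.725 - 0.25P and Qs = 753.075 + 0.25P.
The market clears where 1041.725 - 0.25P = 753.075 + 0.25P. Rearranging, 0.5P = 288.65, hence P* = 577.3.
Then Q* = 1041.725 - 0.25(577.3) = 897.4.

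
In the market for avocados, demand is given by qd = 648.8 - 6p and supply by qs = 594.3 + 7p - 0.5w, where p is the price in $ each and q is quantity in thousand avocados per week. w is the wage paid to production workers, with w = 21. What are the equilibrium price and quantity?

With w = 21, supply is qs = 583.8 + 7p.
The market clears where 648.8 - 6p = 583.8 + 7p. Rearranging, 13p = 65, hence p* = 5.
Substitute back: q* = 648.8 - 6(5) = 618.8.

p* = 5, q* = 618.8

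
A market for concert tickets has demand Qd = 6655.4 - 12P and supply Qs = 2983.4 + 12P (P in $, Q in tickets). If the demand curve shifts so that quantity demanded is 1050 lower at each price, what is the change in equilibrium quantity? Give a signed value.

Equating demand and supply, 6655.4 - 12P = 2983.4 + 12P gives 24P = 3672, so P* = 153.
Then Q* = 6655.4 - 12(153) = 4819.4.
After the shift, demand is Qd = 5605.4 - 12P.
New equilibrium: 2622 = 24P, so P = 109.25 and Q = 4294.4.
ΔQ = 4294.4 - 4819.4 = -525.

ΔQ = -525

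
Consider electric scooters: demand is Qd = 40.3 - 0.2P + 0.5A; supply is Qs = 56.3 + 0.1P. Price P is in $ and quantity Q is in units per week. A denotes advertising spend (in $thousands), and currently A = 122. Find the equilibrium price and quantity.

With A = 122, demand is Qd = 101.3 - 0.2P.
At equilibrium Qd = Qs, so 101.3 - 0.2P = 56.3 + 0.1P; collecting terms, 45 = 0.3P and P* = 150.
From the demand curve, Q* = 101.3 - 0.2(150) = 71.3.

P* = 150, Q* = 71.3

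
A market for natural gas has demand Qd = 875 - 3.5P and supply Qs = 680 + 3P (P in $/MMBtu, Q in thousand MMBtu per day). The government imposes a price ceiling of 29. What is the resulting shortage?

Shortage = 6.5

Evaluating both curves at the ceiling price 29 gives Qd = 773.5, Qs = 767.
Shortage = Qd - Qs = 773.5 - 767 = 6.5.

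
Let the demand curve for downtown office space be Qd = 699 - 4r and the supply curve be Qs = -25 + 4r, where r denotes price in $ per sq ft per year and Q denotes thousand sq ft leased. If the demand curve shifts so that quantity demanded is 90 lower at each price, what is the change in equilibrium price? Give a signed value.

At equilibrium Qd = Qs, so 699 - 4r = -25 + 4r; collecting terms, 724 = 8r and r* = 90.5.
Plugging r* into demand: Q* = 699 - 4(90.5) = 337.
After the shift, demand is Qd = 609 - 4r.
New equilibrium: 634 = 8r, so r = 79.25 and Q = 292.
Δr = 79.25 - 90.5 = -11.25.

Δr = -11.25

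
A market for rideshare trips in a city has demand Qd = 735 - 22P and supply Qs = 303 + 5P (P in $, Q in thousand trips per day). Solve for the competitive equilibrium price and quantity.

P* = 16, Q* = 383

The market clears where 735 - 22P = 303 + 5P. Rearranging, 27P = 432, hence P* = 16.
Then Q* = 735 - 22(16) = 383.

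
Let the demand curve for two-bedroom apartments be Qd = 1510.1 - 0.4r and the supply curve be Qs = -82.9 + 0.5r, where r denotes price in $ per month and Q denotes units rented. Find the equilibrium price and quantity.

The market clears where 1510.1 - 0.4r = -82.9 + 0.5r. Rearranging, 0.9r = 1593, hence r* = 1770.
Plugging r* into demand: Q* = 1510.1 - 0.4(1770) = 802.1.

r* = 1770, Q* = 802.1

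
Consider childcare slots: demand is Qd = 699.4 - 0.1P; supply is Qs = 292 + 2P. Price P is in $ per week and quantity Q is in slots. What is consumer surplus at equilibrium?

Set Qd = Qs: 699.4 - 0.1P = 292 + 2P, so 407.4 = 2.1P and P* = 194.
From the demand curve, Q* = 699.4 - 0.1(194) = 680.
Demand choke price (Qd = 0): P = 699.4/0.1 = 6994. Consumer surplus = ½ × (6994 - 194) × 680 = 2312000.

Consumer surplus = 2312000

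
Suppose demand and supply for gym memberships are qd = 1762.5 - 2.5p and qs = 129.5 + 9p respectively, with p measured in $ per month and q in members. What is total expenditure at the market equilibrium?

At equilibrium qd = qs, so 1762.5 - 2.5p = 129.5 + 9p; collecting terms, 1633 = 11.5p and p* = 142.
Plugging p* into demand: q* = 1762.5 - 2.5(142) = 1407.5.
Total expenditure = p* × q* = 142 × 1407.5 = 199865.

Total expenditure = 199865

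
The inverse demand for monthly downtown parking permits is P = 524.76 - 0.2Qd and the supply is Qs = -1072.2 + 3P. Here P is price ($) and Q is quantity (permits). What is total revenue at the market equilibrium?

Total revenue = 144975.6

Rewriting in direct form: Qd = 2623.8 - 5P.
Equating demand and supply, 2623.8 - 5P = -1072.2 + 3P gives 8P = 3696, so P* = 462.
Substitute back: Q* = 2623.8 - 5(462) = 313.8.
Total revenue = P* × Q* = 462 × 313.8 = 144975.6.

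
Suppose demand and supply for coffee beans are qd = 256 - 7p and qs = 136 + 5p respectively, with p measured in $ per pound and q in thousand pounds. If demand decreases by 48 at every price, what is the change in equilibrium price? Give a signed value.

Δp = -4

Equating demand and supply, 256 - 7p = 136 + 5p gives 12p = 120, so p* = 10.
Then q* = 256 - 7(10) = 186.
After the shift, demand is qd = 208 - 7p.
New equilibrium: 72 = 12p, so p = 6 and q = 166.
Δp = 6 - 10 = -4.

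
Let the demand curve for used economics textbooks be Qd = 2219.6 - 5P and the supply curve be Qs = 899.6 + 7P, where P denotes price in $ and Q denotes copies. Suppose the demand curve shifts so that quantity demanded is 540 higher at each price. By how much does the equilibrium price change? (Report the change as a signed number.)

ΔP = 45

Set Qd = Qs: 2219.6 - 5P = 899.6 + 7P, so 1320 = 12P and P* = 110.
Substitute back: Q* = 2219.6 - 5(110) = 1669.6.
After the shift, demand is Qd = 2759.6 - 5P.
The new intersection has 1860 = 12P, i.e. P = 155, Q = 1984.6.
ΔP = 155 - 110 = 45.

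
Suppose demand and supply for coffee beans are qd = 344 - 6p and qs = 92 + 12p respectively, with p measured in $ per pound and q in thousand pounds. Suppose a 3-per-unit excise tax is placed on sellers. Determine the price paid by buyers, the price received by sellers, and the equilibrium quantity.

p_b = 16, p_s = 13, q = 248

Sellers keep p_s = p_b - 3 per unit, so supply in terms of the buyer price is qs = 56 + 12p_b.
Equate demand and the shifted supply: 344 - 6p_b = 56 + 12p_b, giving 18p_b = 288, so p_b = 16.
So p_s = 13 and the quantity traded is q = 344 - 6(16) = 248.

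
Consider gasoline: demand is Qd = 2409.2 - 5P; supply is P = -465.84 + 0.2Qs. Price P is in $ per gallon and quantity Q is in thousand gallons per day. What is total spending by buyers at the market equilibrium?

Inverting to quantity form: Qs = 2329.2 + 5P.
Equating demand and supply, 2409.2 - 5P = 2329.2 + 5P gives 10P = 80, so P* = 8.
Plugging P* into demand: Q* = 2409.2 - 5(8) = 2369.2.
Total spending by buyers = P* × Q* = 8 × 2369.2 = 18953.6.

Total spending by buyers = 18953.6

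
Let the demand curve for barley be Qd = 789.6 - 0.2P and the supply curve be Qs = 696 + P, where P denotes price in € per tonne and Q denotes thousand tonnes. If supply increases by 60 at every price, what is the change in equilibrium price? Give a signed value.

Equating demand and supply, 789.6 - 0.2P = 696 + P gives 1.2P = 93.6, so P* = 78.
Plugging P* into demand: Q* = 789.6 - 0.2(78) = 774.
After the shift, supply is Qs = 756 + P.
Re-solving, 1.2P = 33.6 gives P = 28 and Q = 784.
ΔP = 28 - 78 = -50.

ΔP = -50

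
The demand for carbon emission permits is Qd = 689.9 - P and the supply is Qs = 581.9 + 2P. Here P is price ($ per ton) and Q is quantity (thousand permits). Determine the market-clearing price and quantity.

Equating demand and supply, 689.9 - P = 581.9 + 2P gives 3P = 108, so P* = 36.
From the demand curve, Q* = 689.9 - 36 = 653.9.

P* = 36, Q* = 653.9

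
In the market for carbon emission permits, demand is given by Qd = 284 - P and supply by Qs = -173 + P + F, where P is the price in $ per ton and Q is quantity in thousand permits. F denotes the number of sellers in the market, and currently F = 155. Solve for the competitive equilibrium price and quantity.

P* = 151, Q* = 133

With F = 155, supply is Qs = -18 + P.
At equilibrium Qd = Qs, so 284 - P = -18 + P; collecting terms, 302 = 2P and P* = 151.
Plugging P* into demand: Q* = 284 - 151 = 133.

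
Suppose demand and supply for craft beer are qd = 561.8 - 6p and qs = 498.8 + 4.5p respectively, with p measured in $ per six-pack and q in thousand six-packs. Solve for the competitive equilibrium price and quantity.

p* = 6, q* = 525.8

At equilibrium qd = qs, so 561.8 - 6p = 498.8 + 4.5p; collecting terms, 63 = 10.5p and p* = 6.
Plugging p* into demand: q* = 561.8 - 6(6) = 525.8.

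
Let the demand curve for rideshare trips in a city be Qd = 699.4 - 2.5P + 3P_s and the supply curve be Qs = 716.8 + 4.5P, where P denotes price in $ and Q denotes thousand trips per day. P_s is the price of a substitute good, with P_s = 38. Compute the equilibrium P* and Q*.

P* = 13.8, Q* = 778.9

With P_s = 38, demand is Qd = 813.4 - 2.5P.
Set Qd = Qs: 813.4 - 2.5P = 716.8 + 4.5P, so 96.6 = 7P and P* = 13.8.
From the demand curve, Q* = 813.4 - 2.5(13.8) = 778.9.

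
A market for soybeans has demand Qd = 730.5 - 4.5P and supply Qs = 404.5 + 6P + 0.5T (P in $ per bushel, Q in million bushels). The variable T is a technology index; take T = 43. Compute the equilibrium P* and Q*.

P* = 29, Q* = 600

With T = 43, supply is Qs = 426 + 6P.
The market clears where 730.5 - 4.5P = 426 + 6P. Rearranging, 10.5P = 304.5, hence P* = 29.
Substitute back: Q* = 730.5 - 4.5(29) = 600.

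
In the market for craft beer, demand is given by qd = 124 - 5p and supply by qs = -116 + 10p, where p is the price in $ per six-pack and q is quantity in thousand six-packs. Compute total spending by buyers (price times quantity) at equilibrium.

Set qd = qs: 124 - 5p = -116 + 10p, so 240 = 15p and p* = 16.
Then q* = 124 - 5(16) = 44.
Total spending by buyers = p* × q* = 16 × 44 = 704.

Total spending by buyers = 704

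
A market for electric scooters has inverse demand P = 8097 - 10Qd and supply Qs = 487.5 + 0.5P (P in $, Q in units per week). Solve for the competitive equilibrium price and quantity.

Solving each curve for Q: Qd = 809.7 - 0.1P.
Equating demand and supply, 809.7 - 0.1P = 487.5 + 0.5P gives 0.6P = 322.2, so P* = 537.
Then Q* = 809.7 - 0.1(537) = 756.

P* = 537, Q* = 756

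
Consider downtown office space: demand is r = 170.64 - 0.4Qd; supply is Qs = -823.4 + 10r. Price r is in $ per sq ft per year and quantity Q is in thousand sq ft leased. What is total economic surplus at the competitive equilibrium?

Rewriting in direct form: Qd = 426.6 - 2.5r.
Equating demand and supply, 426.6 - 2.5r = -823.4 + 10r gives 12.5r = 1250, so r* = 100.
Substitute back: Q* = 426.6 - 2.5(100) = 176.6.
Demand choke price = 170.64; supply choke price = 82.34. CS = ½(170.64 - 100)(176.6) = 6237.512; PS = ½(100 - 82.34)(176.6) = 1559.378. Total surplus = 7796.89.

Total surplus = 7796.89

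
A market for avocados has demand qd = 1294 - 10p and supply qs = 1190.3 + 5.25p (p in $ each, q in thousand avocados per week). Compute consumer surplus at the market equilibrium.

Consumer surplus = 75153.8

Set qd = qs: 1294 - 10p = 1190.3 + 5.25p, so 103.7 = 15.25p and p* = 6.8.
Plugging p* into demand: q* = 1294 - 10(6.8) = 1226.
Demand choke price (qd = 0): p = 1294/10 = 129.4. Consumer surplus = ½ × (129.4 - 6.8) × 1226 = 75153.8.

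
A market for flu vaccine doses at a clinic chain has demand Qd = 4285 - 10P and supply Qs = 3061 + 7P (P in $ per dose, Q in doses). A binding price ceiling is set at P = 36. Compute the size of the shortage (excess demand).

Shortage = 612

Evaluating both curves at the ceiling price 36 gives Qd = 3925, Qs = 3313.
Shortage = Qd - Qs = 3925 - 3313 = 612.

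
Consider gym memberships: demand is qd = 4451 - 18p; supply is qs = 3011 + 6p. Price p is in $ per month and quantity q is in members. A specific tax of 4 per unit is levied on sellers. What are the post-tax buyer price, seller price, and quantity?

With a tax of 4 on sellers, they supply based on the net price p_s = p_b - 4, so qs = 2987 + 6p_b.
Set qd = qs: 4451 - 18p_b = 2987 + 6p_b, so 1464 = 24p_b and p_b = 61.
Then p_s = 61 - 4 = 57 and q = 4451 - 18(61) = 3353.

p_b = 61, p_s = 57, q = 3353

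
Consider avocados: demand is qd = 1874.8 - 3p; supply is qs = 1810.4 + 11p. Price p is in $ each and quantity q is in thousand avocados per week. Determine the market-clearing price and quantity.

The market clears where 1874.8 - 3p = 1810.4 + 11p. Rearranging, 14p = 64.4, hence p* = 4.6.
Plugging p* into demand: q* = 1874.8 - 3(4.6) = 1861.

p* = 4.6, q* = 1861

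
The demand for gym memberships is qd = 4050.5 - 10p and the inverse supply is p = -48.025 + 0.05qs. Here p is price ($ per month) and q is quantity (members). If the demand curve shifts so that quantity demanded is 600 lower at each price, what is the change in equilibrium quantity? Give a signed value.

Δq = -400

Rewriting in direct form: qs = 960.5 + 20p.
At equilibrium qd = qs, so 4050.5 - 10p = 960.5 + 20p; collecting terms, 3090 = 30p and p* = 103.
From the demand curve, q* = 4050.5 - 10(103) = 3020.5.
After the shift, demand is qd = 3450.5 - 10p.
New equilibrium: 2490 = 30p, so p = 83 and q = 2620.5.
Δq = 2620.5 - 3020.5 = -400.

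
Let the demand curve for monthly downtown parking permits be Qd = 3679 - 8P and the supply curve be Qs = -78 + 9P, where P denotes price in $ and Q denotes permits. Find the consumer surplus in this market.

Consumer surplus = 228245.0625

Set Qd = Qs: 3679 - 8P = -78 + 9P, so 3757 = 17P and P* = 221.
Then Q* = 3679 - 8(221) = 1911.
Demand choke price (Qd = 0): P = 3679/8 = 459.875. Consumer surplus = ½ × (459.875 - 221) × 1911 = 228245.0625.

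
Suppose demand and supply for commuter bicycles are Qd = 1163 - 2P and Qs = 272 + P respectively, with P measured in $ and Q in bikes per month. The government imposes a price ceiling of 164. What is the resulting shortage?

Shortage = 399

At P = 164: Qd = 835 and Qs = 436.
Shortage = Qd - Qs = 835 - 436 = 399.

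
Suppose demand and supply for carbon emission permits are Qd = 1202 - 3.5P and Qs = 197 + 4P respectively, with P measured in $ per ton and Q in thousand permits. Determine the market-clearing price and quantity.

P* = 134, Q* = 733

Equating demand and supply, 1202 - 3.5P = 197 + 4P gives 7.5P = 1005, so P* = 134.
Then Q* = 1202 - 3.5(134) = 733.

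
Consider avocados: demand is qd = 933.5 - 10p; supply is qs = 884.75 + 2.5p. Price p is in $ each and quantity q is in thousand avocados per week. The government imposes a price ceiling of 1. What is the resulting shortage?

Evaluating both curves at the ceiling price 1 gives qd = 923.5, qs = 887.25.
Shortage = qd - qs = 923.5 - 887.25 = 36.25.

Shortage = 36.25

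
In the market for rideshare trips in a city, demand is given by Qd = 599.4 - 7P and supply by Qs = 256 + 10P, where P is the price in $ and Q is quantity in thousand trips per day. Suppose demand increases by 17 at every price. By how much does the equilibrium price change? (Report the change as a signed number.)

At equilibrium Qd = Qs, so 599.4 - 7P = 256 + 10P; collecting terms, 343.4 = 17P and P* = 20.2.
Substitute back: Q* = 599.4 - 7(20.2) = 458.
After the shift, demand is Qd = 616.4 - 7P.
The new intersection has 360.4 = 17P, i.e. P = 21.2, Q = 468.
ΔP = 21.2 - 20.2 = 1.

ΔP = 1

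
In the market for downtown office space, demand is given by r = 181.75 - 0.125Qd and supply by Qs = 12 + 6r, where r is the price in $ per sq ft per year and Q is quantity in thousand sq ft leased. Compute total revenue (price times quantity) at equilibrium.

Inverting to quantity form: Qd = 1454 - 8r.
The market clears where 1454 - 8r = 12 + 6r. Rearranging, 14r = 1442, hence r* = 103.
From the demand curve, Q* = 1454 - 8(103) = 630.
Total revenue = r* × Q* = 103 × 630 = 64890.

Total revenue = 64890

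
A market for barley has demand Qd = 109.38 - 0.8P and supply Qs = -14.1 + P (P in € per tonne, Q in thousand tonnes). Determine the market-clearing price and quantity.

P* = 68.6, Q* = 54.5

At equilibrium Qd = Qs, so 109.38 - 0.8P = -14.1 + P; collecting terms, 123.48 = 1.8P and P* = 68.6.
From the demand curve, Q* = 109.38 - 0.8(68.6) = 54.5.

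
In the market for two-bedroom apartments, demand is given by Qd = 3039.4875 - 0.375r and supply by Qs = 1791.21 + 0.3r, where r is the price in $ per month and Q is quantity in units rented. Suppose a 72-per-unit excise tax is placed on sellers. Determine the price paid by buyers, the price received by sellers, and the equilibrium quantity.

r_b = 1881.3, r_s = 1809.3, Q = 2334

The tax drives a wedge r_b - r_s = 72. Substituting r_s = r_b - 72 into supply: Qs = 1769.61 + 0.3r_b.
Market clearing requires 3039.4875 - 0.375r_b = 1769.61 + 0.3r_b; hence 1269.8775 = 0.675r_b and r_b = 1881.3.
So r_s = 1809.3 and the quantity traded is Q = 3039.4875 - 0.375(1881.3) = 2334.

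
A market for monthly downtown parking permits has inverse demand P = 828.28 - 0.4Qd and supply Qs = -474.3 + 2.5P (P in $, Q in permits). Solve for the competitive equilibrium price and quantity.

Solving each curve for Q: Qd = 2070.7 - 2.5P.
The market clears where 2070.7 - 2.5P = -474.3 + 2.5P. Rearranging, 5P = 2545, hence P* = 509.
Plugging P* into demand: Q* = 2070.7 - 2.5(509) = 798.2.

P* = 509, Q* = 798.2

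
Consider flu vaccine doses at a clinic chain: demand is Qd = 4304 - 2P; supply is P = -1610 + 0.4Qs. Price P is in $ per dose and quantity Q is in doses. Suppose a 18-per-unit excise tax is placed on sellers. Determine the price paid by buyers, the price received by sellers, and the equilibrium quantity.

Inverting to quantity form: Qs = 4025 + 2.5P.
With a tax of 18 on sellers, they supply based on the net price P_s = P_b - 18, so Qs = 3980 + 2.5P_b.
Set Qd = Qs: 4304 - 2P_b = 3980 + 2.5P_b, so 324 = 4.5P_b and P_b = 72.
Then P_s = 72 - 18 = 54 and Q = 4304 - 2(72) = 4160.

P_b = 72, P_s = 54, Q = 4160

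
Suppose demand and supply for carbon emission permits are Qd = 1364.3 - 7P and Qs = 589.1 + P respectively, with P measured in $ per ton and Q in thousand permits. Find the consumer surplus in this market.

Consumer surplus = 33614

Set Qd = Qs: 1364.3 - 7P = 589.1 + P, so 775.2 = 8P and P* = 96.9.
Substitute back: Q* = 1364.3 - 7(96.9) = 686.
Demand choke price (Qd = 0): P = 1364.3/7 = 194.9. Consumer surplus = ½ × (194.9 - 96.9) × 686 = 33614.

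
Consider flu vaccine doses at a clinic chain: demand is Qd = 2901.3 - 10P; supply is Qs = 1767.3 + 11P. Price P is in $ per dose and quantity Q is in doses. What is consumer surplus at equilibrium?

Equating demand and supply, 2901.3 - 10P = 1767.3 + 11P gives 21P = 1134, so P* = 54.
Plugging P* into demand: Q* = 2901.3 - 10(54) = 2361.3.
Demand choke price (Qd = 0): P = 2901.3/10 = 290.13. Consumer surplus = ½ × (290.13 - 54) × 2361.3 = 278786.8845.

Consumer surplus = 278786.8845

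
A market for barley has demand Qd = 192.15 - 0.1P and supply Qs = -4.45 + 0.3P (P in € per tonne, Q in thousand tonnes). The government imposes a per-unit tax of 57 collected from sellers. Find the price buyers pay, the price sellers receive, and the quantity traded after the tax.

The tax drives a wedge P_b - P_s = 57. Substituting P_s = P_b - 57 into supply: Qs = -21.55 + 0.3P_b.
Market clearing requires 192.15 - 0.1P_b = -21.55 + 0.3P_b; hence 213.7 = 0.4P_b and P_b = 534.25.
So P_s = 477.25 and the quantity traded is Q = 192.15 - 0.1(534.25) = 138.725.

P_b = 534.25, P_s = 477.25, Q = 138.725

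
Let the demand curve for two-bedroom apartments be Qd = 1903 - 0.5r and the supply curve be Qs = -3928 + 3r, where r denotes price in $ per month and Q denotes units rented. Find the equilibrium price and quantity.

Equating demand and supply, 1903 - 0.5r = -3928 + 3r gives 3.5r = 5831, so r* = 1666.
Then Q* = 1903 - 0.5(1666) = 1070.

r* = 1666, Q* = 1070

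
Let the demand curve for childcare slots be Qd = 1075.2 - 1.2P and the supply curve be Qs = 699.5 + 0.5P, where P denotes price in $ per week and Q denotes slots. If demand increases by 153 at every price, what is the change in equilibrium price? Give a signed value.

The market clears where 1075.2 - 1.2P = 699.5 + 0.5P. Rearranging, 1.7P = 375.7, hence P* = 221.
Then Q* = 1075.2 - 1.2(221) = 810.
After the shift, demand is Qd = 1228.2 - 1.2P.
The new intersection has 528.7 = 1.7P, i.e. P = 311, Q = 855.
ΔP = 311 - 221 = 90.

ΔP = 90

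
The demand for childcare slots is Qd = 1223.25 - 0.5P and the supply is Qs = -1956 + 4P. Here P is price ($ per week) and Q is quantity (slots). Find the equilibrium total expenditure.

Set Qd = Qs: 1223.25 - 0.5P = -1956 + 4P, so 3179.25 = 4.5P and P* = 706.5.
Then Q* = 1223.25 - 0.5(706.5) = 870.
Total expenditure = P* × Q* = 706.5 × 870 = 614655.

Total expenditure = 614655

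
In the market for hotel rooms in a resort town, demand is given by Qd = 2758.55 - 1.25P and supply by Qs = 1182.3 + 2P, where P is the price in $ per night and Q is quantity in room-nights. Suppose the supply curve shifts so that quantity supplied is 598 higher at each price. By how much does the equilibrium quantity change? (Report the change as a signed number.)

ΔQ = 230

At equilibrium Qd = Qs, so 2758.55 - 1.25P = 1182.3 + 2P; collecting terms, 1576.25 = 3.25P and P* = 485.
From the demand curve, Q* = 2758.55 - 1.25(485) = 2152.3.
After the shift, supply is Qs = 1780.3 + 2P.
The new intersection has 978.25 = 3.25P, i.e. P = 301, Q = 2382.3.
ΔQ = 2382.3 - 2152.3 = 230.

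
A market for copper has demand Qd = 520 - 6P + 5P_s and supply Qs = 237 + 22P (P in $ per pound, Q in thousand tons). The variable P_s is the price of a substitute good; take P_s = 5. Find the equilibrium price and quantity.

With P_s = 5, demand is Qd = 545 - 6P.
At equilibrium Qd = Qs, so 545 - 6P = 237 + 22P; collecting terms, 308 = 28P and P* = 11.
Plugging P* into demand: Q* = 545 - 6(11) = 479.

P* = 11, Q* = 479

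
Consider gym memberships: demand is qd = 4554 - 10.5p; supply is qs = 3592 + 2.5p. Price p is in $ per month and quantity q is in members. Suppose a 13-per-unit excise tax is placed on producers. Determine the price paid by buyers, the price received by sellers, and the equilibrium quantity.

p_b = 76.5, p_s = 63.5, q = 3750.75

The tax drives a wedge p_b - p_s = 13. Substituting p_s = p_b - 13 into supply: qs = 3559.5 + 2.5p_b.
Set qd = qs: 4554 - 10.5p_b = 3559.5 + 2.5p_b, so 994.5 = 13p_b and p_b = 76.5.
So p_s = 63.5 and the quantity traded is q = 4554 - 10.5(76.5) = 3750.75.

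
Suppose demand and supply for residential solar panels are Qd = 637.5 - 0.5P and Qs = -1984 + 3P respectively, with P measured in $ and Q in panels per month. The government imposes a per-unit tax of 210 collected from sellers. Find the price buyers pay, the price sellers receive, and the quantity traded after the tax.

The tax drives a wedge P_b - P_s = 210. Substituting P_s = P_b - 210 into supply: Qs = -2614 + 3P_b.
Market clearing requires 637.5 - 0.5P_b = -2614 + 3P_b; hence 3251.5 = 3.5P_b and P_b = 929.
So P_s = 719 and the quantity traded is Q = 637.5 - 0.5(929) = 173.

P_b = 929, P_s = 719, Q = 173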